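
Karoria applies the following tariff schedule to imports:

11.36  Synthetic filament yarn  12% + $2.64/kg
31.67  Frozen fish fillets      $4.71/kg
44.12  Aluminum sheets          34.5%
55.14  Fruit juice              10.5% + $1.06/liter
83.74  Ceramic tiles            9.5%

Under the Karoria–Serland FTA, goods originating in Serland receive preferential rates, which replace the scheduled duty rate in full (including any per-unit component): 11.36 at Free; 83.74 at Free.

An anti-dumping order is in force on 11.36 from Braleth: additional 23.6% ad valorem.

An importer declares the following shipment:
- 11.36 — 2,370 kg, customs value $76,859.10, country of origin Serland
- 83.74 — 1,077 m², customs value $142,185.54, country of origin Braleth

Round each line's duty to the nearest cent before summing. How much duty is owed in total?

$13,507.63

Line 1 (11.36, Serland, 2,370 kg, $76,859.10):
Base rate for 11.36 is 12% + $2.64/kg.
Origin Serland qualifies under the Karoria–Serland agreement and 11.36 is covered: preferential rate Free applies instead.
The additional-duty order on 11.36 targets Braleth, not Serland; it does not apply.
Duty = $76,859.10 × 0% = $0.00.
Line 2 (83.74, Braleth, 1,077 m², $142,185.54):
Base rate for 83.74 is 9.5%.
83.74 has an FTA preferential rate, but origin Braleth is not Serland; base rate stands.
Duty = $142,185.54 × 9.5% = $13,507.63.
Total = $0.00 + $13,507.63 = $13,507.63.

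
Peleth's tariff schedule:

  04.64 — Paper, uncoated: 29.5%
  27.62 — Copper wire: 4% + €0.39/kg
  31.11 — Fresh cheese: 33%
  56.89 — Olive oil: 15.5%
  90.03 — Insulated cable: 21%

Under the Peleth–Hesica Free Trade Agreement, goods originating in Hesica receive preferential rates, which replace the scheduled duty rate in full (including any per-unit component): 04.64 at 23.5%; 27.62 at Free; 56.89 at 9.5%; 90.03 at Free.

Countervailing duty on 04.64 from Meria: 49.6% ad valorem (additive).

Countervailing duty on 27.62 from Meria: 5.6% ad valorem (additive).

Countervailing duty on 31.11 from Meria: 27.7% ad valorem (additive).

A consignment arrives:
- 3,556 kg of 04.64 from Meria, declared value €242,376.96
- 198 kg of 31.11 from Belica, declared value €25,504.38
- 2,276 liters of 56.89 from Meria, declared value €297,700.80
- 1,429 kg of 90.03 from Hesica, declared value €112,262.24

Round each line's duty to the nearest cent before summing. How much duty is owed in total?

Line 1 (04.64, Meria, 3,556 kg, €242,376.96):
Base rate for 04.64 is 29.5%.
04.64 has an FTA preferential rate, but origin Meria is not Hesica; base rate stands.
Additional duty on 04.64 from Meria: +49.6%. Applied ad valorem rate: 29.5% + 49.6% = 79.1%.
Duty = €242,376.96 × 79.1% = €191,720.18.
Line 2 (31.11, Belica, 198 kg, €25,504.38):
Base rate for 31.11 is 33%.
The additional-duty order on 31.11 targets Meria, not Belica; it does not apply.
Duty = €25,504.38 × 33% = €8,416.45.
Line 3 (56.89, Meria, 2,276 liters, €297,700.80):
Base rate for 56.89 is 15.5%.
56.89 has an FTA preferential rate, but origin Meria is not Hesica; base rate stands.
Duty = €297,700.80 × 15.5% = €46,143.62.
Line 4 (90.03, Hesica, 1,429 kg, €112,262.24):
Base rate for 90.03 is 21%.
Origin Hesica qualifies under the Peleth–Hesica agreement and 90.03 is covered: preferential rate Free applies instead.
Duty = €112,262.24 × 0% = €0.00.
Total = €191,720.18 + €8,416.45 + €46,143.62 + €0.00 = €246,280.25.

€246,280.25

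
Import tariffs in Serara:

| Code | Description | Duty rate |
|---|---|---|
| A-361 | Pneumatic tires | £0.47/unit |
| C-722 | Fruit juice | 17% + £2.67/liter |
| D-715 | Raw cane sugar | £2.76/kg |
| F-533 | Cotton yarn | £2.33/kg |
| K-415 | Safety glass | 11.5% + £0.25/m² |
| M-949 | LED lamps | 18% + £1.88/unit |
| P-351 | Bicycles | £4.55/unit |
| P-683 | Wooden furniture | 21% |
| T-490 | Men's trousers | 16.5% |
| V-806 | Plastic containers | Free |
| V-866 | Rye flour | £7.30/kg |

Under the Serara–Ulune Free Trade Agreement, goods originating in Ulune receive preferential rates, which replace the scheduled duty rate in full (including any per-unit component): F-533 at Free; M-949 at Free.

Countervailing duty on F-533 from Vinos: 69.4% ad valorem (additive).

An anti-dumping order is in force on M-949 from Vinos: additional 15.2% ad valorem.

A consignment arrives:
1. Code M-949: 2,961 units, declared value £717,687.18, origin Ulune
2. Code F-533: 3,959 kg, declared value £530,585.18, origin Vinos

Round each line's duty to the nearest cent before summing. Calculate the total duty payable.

Line 1 (M-949, Ulune, 2,961 units, £717,687.18):
Base rate for M-949 is 18% + £1.88/unit.
Origin Ulune qualifies under the Serara–Ulune agreement and M-949 is covered: preferential rate Free applies instead.
The additional-duty order on M-949 targets Vinos, not Ulune; it does not apply.
Duty = £717,687.18 × 0% = £0.00.
Line 2 (F-533, Vinos, 3,959 kg, £530,585.18):
Base rate for F-533 is £2.33/kg.
F-533 has an FTA preferential rate, but origin Vinos is not Ulune; base rate stands.
Additional duty on F-533 from Vinos: +69.4% ad valorem. Applied ad valorem rate = 69.4%.
Duty = £530,585.18 × 69.4% + 3,959 × £2.33 = £377,450.58.
Total = £0.00 + £377,450.58 = £377,450.58.

£377,450.58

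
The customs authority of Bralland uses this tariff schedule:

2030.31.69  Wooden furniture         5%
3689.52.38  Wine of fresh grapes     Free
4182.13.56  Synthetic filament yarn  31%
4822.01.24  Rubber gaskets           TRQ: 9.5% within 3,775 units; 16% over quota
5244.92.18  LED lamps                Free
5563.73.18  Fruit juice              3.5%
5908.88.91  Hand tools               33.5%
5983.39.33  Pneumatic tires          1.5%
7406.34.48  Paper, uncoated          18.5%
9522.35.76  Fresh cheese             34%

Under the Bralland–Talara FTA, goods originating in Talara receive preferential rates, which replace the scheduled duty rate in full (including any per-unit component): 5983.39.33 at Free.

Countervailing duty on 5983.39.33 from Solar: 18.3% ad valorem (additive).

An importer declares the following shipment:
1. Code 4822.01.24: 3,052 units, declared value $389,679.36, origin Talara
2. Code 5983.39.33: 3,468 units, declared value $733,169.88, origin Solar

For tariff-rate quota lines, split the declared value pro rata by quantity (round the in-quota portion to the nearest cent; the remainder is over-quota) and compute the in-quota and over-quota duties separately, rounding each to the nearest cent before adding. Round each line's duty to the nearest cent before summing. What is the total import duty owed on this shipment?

$182,187.18

Line 1 (4822.01.24, Talara, 3,052 units, $389,679.36):
Code 4822.01.24 is under a tariff-rate quota (threshold 3,775 units). Quantity 3,052 units is within the quota, so the in-quota rate 9.5% applies to the full value.
Duty = $389,679.36 × 9.5% = $37,019.54.
Line 2 (5983.39.33, Solar, 3,468 units, $733,169.88):
Base rate for 5983.39.33 is 1.5%.
5983.39.33 has an FTA preferential rate, but origin Solar is not Talara; base rate stands.
Additional duty on 5983.39.33 from Solar: +18.3%. Applied ad valorem rate: 1.5% + 18.3% = 19.8%.
Duty = $733,169.88 × 19.8% = $145,167.64.
Total = $37,019.54 + $145,167.64 = $182,187.18.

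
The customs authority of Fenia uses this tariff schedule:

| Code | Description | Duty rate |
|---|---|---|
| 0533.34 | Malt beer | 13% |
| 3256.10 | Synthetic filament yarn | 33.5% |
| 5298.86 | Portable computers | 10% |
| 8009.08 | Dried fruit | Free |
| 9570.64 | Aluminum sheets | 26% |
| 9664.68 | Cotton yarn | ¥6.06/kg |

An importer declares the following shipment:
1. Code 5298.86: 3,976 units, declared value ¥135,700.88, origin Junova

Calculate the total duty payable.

¥13,570.09

Line 1 (5298.86, Junova, 3,976 units, ¥135,700.88):
Base rate for 5298.86 is 10%.
Duty = ¥135,700.88 × 10% = ¥13,570.09.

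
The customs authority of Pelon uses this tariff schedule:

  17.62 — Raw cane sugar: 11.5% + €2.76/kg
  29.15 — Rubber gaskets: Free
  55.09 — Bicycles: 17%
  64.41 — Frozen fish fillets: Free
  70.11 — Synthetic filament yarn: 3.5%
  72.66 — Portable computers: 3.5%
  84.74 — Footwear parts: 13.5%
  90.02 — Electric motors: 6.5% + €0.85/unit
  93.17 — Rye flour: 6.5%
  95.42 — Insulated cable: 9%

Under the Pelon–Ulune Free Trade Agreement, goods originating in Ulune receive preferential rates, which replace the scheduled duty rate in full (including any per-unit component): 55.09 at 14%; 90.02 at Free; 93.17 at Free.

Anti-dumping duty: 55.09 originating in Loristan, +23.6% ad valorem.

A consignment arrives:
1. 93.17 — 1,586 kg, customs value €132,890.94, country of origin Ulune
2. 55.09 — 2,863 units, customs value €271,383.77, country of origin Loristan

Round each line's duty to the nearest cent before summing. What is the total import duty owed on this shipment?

€110,181.81

Line 1 (93.17, Ulune, 1,586 kg, €132,890.94):
Base rate for 93.17 is 6.5%.
Origin Ulune qualifies under the Pelon–Ulune agreement and 93.17 is covered: preferential rate Free applies instead.
Duty = €132,890.94 × 0% = €0.00.
Line 2 (55.09, Loristan, 2,863 units, €271,383.77):
Base rate for 55.09 is 17%.
55.09 has an FTA preferential rate, but origin Loristan is not Ulune; base rate stands.
Additional duty on 55.09 from Loristan: +23.6%. Applied ad valorem rate: 17% + 23.6% = 40.6%.
Duty = €271,383.77 × 40.6% = €110,181.81.
Total = €0.00 + €110,181.81 = €110,181.81.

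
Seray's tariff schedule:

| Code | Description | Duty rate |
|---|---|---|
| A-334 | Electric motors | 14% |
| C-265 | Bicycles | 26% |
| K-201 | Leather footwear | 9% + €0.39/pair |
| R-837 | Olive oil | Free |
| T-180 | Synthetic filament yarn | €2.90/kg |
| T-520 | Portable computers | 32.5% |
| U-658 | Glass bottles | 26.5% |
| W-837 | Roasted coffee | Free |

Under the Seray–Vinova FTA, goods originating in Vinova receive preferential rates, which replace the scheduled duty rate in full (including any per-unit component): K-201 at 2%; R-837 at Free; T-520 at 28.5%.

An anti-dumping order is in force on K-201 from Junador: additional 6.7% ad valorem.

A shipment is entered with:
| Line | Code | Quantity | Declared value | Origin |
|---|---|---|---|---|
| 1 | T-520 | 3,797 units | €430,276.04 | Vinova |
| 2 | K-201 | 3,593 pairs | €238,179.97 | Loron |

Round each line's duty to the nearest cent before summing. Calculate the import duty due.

Line 1 (T-520, Vinova, 3,797 units, €430,276.04):
Base rate for T-520 is 32.5%.
Origin Vinova qualifies under the Seray–Vinova agreement and T-520 is covered: preferential rate 28.5% applies instead.
Duty = €430,276.04 × 28.5% = €122,628.67.
Line 2 (K-201, Loron, 3,593 pairs, €238,179.97):
Base rate for K-201 is 9% + €0.39/pair.
K-201 has an FTA preferential rate, but origin Loron is not Vinova; base rate stands.
The additional-duty order on K-201 targets Junador, not Loron; it does not apply.
Duty = €238,179.97 × 9% + 3,593 × €0.39 = €22,837.47.
Total = €122,628.67 + €22,837.47 = €145,466.14.

€145,466.14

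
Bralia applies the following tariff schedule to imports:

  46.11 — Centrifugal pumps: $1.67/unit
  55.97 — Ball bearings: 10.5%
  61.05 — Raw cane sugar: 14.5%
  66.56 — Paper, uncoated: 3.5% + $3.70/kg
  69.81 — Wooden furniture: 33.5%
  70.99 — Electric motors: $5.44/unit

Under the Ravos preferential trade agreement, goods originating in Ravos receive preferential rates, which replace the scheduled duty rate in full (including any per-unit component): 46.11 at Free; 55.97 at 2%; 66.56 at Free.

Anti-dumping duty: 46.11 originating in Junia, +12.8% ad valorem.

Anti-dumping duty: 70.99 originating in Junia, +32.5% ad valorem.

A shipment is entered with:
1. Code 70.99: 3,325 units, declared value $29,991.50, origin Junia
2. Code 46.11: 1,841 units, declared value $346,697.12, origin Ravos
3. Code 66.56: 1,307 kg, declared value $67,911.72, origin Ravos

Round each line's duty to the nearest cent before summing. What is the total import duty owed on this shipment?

$27,835.24

Line 1 (70.99, Junia, 3,325 units, $29,991.50):
Base rate for 70.99 is $5.44/unit.
Additional duty on 70.99 from Junia: +32.5% ad valorem. Applied ad valorem rate = 32.5%.
Duty = $29,991.50 × 32.5% + 3,325 × $5.44 = $27,835.24.
Line 2 (46.11, Ravos, 1,841 units, $346,697.12):
Base rate for 46.11 is $1.67/unit.
Origin Ravos qualifies under the Bralia–Ravos agreement and 46.11 is covered: preferential rate Free applies instead.
The additional-duty order on 46.11 targets Junia, not Ravos; it does not apply.
Duty = $346,697.12 × 0% = $0.00.
Line 3 (66.56, Ravos, 1,307 kg, $67,911.72):
Base rate for 66.56 is 3.5% + $3.70/kg.
Origin Ravos qualifies under the Bralia–Ravos agreement and 66.56 is covered: preferential rate Free applies instead.
Duty = $67,911.72 × 0% = $0.00.
Total = $27,835.24 + $0.00 + $0.00 = $27,835.24.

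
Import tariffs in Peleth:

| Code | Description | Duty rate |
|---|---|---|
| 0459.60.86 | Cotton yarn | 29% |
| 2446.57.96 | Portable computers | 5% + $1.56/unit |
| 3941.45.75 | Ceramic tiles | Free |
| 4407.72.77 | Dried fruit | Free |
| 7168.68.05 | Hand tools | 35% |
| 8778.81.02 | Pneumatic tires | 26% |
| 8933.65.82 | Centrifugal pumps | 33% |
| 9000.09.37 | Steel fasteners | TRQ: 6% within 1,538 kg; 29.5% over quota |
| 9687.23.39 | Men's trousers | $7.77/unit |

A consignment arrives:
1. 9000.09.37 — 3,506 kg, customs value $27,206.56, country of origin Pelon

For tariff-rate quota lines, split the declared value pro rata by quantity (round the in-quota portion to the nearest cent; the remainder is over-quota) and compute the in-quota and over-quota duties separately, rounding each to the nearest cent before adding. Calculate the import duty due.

Line 1 (9000.09.37, Pelon, 3,506 kg, $27,206.56):
Code 9000.09.37 is under a tariff-rate quota (threshold 1,538 kg). In-quota: 1,538 kg at 6%; over-quota: 1,968 kg at 29.5%.
Pro-rata value split: in-quota = $27,206.56 × 1,538/3,506 = $11,934.88; over-quota = $27,206.56 − $11,934.88 = $15,271.68.
In-quota duty = $11,934.88 × 6% = $716.09. Over-quota duty = $15,271.68 × 29.5% = $4,505.15.
Line duty = $716.09 + $4,505.15 = $5,221.24.

$5,221.24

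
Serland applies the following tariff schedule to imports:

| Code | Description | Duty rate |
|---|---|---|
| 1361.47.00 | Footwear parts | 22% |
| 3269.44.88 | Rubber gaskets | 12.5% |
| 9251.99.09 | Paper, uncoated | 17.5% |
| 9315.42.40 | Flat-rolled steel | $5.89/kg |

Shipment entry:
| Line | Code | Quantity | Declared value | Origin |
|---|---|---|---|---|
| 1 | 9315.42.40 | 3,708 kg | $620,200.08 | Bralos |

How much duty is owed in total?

Line 1 (9315.42.40, Bralos, 3,708 kg, $620,200.08):
Base rate for 9315.42.40 is $5.89/kg.
Duty = 3,708 × $5.89 = $21,840.12.

$21,840.12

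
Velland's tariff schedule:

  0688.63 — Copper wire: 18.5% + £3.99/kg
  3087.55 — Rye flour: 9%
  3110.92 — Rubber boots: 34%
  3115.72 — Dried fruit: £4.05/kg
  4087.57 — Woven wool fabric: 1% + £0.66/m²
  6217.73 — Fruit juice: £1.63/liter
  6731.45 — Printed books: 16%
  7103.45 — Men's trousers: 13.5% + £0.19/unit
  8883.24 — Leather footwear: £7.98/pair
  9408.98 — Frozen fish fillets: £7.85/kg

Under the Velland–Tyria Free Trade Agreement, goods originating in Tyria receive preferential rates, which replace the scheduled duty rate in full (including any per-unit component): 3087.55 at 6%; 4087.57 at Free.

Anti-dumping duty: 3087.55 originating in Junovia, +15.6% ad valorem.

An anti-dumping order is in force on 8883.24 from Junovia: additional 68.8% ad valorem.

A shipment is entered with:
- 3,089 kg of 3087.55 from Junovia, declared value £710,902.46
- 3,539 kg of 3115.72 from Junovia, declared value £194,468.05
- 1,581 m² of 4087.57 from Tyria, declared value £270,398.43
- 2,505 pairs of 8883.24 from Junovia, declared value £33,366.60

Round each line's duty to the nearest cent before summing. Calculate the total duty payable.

£232,161.08

Line 1 (3087.55, Junovia, 3,089 kg, £710,902.46):
Base rate for 3087.55 is 9%.
3087.55 has an FTA preferential rate, but origin Junovia is not Tyria; base rate stands.
Additional duty on 3087.55 from Junovia: +15.6%. Applied ad valorem rate: 9% + 15.6% = 24.6%.
Duty = £710,902.46 × 24.6% = £174,882.01.
Line 2 (3115.72, Junovia, 3,539 kg, £194,468.05):
Base rate for 3115.72 is £4.05/kg.
Duty = 3,539 × £4.05 = £14,332.95.
Line 3 (4087.57, Tyria, 1,581 m², £270,398.43):
Base rate for 4087.57 is 1% + £0.66/m².
Origin Tyria qualifies under the Velland–Tyria agreement and 4087.57 is covered: preferential rate Free applies instead.
Duty = £270,398.43 × 0% = £0.00.
Line 4 (8883.24, Junovia, 2,505 pairs, £33,366.60):
Base rate for 8883.24 is £7.98/pair.
Additional duty on 8883.24 from Junovia: +68.8% ad valorem. Applied ad valorem rate = 68.8%.
Duty = £33,366.60 × 68.8% + 2,505 × £7.98 = £42,946.12.
Total = £174,882.01 + £14,332.95 + £0.00 + £42,946.12 = £232,161.08.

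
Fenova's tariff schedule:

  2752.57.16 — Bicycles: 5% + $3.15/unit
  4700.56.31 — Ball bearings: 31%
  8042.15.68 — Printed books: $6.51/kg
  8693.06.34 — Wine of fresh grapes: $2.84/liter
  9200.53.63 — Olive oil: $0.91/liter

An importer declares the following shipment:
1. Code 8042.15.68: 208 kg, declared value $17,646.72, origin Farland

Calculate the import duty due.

Line 1 (8042.15.68, Farland, 208 kg, $17,646.72):
Base rate for 8042.15.68 is $6.51/kg.
Duty = 208 × $6.51 = $1,354.08.

$1,354.08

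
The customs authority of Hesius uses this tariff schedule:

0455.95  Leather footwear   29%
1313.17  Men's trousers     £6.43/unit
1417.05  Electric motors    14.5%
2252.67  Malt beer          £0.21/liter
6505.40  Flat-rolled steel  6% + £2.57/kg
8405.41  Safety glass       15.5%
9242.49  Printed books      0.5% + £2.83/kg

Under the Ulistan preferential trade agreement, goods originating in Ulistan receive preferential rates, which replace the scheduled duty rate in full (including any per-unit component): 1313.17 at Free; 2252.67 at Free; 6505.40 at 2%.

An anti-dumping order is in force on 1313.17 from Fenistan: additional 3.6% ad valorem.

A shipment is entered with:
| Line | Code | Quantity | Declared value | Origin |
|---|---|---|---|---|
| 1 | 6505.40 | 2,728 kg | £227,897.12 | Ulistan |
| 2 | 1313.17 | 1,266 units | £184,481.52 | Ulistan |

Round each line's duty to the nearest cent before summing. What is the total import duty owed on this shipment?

£4,557.94

Line 1 (6505.40, Ulistan, 2,728 kg, £227,897.12):
Base rate for 6505.40 is 6% + £2.57/kg.
Origin Ulistan qualifies under the Hesius–Ulistan agreement and 6505.40 is covered: preferential rate 2% applies instead.
Duty = £227,897.12 × 2% = £4,557.94.
Line 2 (1313.17, Ulistan, 1,266 units, £184,481.52):
Base rate for 1313.17 is £6.43/unit.
Origin Ulistan qualifies under the Hesius–Ulistan agreement and 1313.17 is covered: preferential rate Free applies instead.
The additional-duty order on 1313.17 targets Fenistan, not Ulistan; it does not apply.
Duty = £184,481.52 × 0% = £0.00.
Total = £4,557.94 + £0.00 = £4,557.94.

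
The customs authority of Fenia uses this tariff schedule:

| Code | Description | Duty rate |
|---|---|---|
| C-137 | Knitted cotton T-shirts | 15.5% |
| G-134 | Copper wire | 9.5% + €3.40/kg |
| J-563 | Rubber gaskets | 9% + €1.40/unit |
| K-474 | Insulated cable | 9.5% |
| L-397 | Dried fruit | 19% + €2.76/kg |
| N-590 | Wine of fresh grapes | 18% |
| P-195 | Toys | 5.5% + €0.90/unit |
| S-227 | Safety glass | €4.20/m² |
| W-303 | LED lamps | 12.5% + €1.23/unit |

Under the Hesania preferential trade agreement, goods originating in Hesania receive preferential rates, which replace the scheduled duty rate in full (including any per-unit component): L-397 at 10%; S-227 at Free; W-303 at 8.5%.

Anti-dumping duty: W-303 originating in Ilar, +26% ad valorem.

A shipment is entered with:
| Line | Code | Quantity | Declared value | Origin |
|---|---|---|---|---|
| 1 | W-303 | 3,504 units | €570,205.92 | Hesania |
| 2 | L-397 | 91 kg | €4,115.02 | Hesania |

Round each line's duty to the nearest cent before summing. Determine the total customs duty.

€48,879.00

Line 1 (W-303, Hesania, 3,504 units, €570,205.92):
Base rate for W-303 is 12.5% + €1.23/unit.
Origin Hesania qualifies under the Fenia–Hesania agreement and W-303 is covered: preferential rate 8.5% applies instead.
The additional-duty order on W-303 targets Ilar, not Hesania; it does not apply.
Duty = €570,205.92 × 8.5% = €48,467.50.
Line 2 (L-397, Hesania, 91 kg, €4,115.02):
Base rate for L-397 is 19% + €2.76/kg.
Origin Hesania qualifies under the Fenia–Hesania agreement and L-397 is covered: preferential rate 10% applies instead.
Duty = €4,115.02 × 10% = €411.50.
Total = €48,467.50 + €411.50 = €48,879.00.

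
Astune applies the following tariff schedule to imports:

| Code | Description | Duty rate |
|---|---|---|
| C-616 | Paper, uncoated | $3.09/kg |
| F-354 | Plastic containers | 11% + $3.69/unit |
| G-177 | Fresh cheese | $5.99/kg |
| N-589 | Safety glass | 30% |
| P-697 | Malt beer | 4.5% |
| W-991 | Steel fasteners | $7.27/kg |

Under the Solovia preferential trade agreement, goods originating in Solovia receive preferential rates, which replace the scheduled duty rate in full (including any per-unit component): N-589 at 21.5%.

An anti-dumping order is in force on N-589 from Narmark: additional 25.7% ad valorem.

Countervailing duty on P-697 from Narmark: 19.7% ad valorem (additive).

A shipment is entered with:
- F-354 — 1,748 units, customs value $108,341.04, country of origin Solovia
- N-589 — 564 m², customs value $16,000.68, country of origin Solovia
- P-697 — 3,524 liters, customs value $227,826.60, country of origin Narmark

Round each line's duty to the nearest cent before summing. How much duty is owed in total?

$76,941.82

Line 1 (F-354, Solovia, 1,748 units, $108,341.04):
Base rate for F-354 is 11% + $3.69/unit.
Origin Solovia is the FTA partner but F-354 is not on the preference list; base rate stands.
Duty = $108,341.04 × 11% + 1,748 × $3.69 = $18,367.63.
Line 2 (N-589, Solovia, 564 m², $16,000.68):
Base rate for N-589 is 30%.
Origin Solovia qualifies under the Astune–Solovia agreement and N-589 is covered: preferential rate 21.5% applies instead.
The additional-duty order on N-589 targets Narmark, not Solovia; it does not apply.
Duty = $16,000.68 × 21.5% = $3,440.15.
Line 3 (P-697, Narmark, 3,524 liters, $227,826.60):
Base rate for P-697 is 4.5%.
Additional duty on P-697 from Narmark: +19.7%. Applied ad valorem rate: 4.5% + 19.7% = 24.2%.
Duty = $227,826.60 × 24.2% = $55,134.04.
Total = $18,367.63 + $3,440.15 + $55,134.04 = $76,941.82.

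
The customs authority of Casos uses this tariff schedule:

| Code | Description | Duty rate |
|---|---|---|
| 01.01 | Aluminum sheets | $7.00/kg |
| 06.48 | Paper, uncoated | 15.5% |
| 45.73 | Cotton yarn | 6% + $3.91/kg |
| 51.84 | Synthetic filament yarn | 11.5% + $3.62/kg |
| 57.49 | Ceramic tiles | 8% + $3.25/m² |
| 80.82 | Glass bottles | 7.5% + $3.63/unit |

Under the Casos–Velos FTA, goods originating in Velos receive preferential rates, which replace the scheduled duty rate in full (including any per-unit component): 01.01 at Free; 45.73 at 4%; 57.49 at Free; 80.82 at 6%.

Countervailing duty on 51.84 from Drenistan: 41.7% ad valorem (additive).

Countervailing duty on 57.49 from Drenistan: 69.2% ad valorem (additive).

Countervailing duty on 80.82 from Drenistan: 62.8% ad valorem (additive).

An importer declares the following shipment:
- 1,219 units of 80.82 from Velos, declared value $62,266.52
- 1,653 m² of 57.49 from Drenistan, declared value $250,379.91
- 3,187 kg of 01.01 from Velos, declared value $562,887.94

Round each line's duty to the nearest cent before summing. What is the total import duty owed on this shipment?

Line 1 (80.82, Velos, 1,219 units, $62,266.52):
Base rate for 80.82 is 7.5% + $3.63/unit.
Origin Velos qualifies under the Casos–Velos agreement and 80.82 is covered: preferential rate 6% applies instead.
The additional-duty order on 80.82 targets Drenistan, not Velos; it does not apply.
Duty = $62,266.52 × 6% = $3,735.99.
Line 2 (57.49, Drenistan, 1,653 m², $250,379.91):
Base rate for 57.49 is 8% + $3.25/m².
57.49 has an FTA preferential rate, but origin Drenistan is not Velos; base rate stands.
Additional duty on 57.49 from Drenistan: +69.2%. Applied ad valorem rate: 8% + 69.2% = 77.2%.
Duty = $250,379.91 × 77.2% + 1,653 × $3.25 = $198,665.54.
Line 3 (01.01, Velos, 3,187 kg, $562,887.94):
Base rate for 01.01 is $7.00/kg.
Origin Velos qualifies under the Casos–Velos agreement and 01.01 is covered: preferential rate Free applies instead.
Duty = $562,887.94 × 0% = $0.00.
Total = $3,735.99 + $198,665.54 + $0.00 = $202,401.53.

$202,401.53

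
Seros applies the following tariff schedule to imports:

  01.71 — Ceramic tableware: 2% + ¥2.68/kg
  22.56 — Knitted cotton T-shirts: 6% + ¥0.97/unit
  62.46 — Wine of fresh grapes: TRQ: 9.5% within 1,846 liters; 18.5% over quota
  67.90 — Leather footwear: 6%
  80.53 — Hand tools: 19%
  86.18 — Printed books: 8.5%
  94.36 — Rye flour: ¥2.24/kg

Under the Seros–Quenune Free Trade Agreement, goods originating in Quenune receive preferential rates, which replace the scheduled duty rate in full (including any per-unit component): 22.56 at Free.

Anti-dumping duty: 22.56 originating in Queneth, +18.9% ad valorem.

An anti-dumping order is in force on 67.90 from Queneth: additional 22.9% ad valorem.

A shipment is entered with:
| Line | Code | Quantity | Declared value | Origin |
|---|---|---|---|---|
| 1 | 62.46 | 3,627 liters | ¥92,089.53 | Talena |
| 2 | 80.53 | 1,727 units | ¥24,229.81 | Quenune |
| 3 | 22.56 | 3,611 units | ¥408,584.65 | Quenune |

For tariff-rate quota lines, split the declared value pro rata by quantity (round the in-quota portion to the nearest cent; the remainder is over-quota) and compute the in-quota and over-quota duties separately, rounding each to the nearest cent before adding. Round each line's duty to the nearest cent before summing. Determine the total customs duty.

Line 1 (62.46, Talena, 3,627 liters, ¥92,089.53):
Code 62.46 is under a tariff-rate quota (threshold 1,846 liters). In-quota: 1,846 liters at 9.5%; over-quota: 1,781 liters at 18.5%.
Pro-rata value split: in-quota = ¥92,089.53 × 1,846/3,627 = ¥46,869.94; over-quota = ¥92,089.53 − ¥46,869.94 = ¥45,219.59.
In-quota duty = ¥46,869.94 × 9.5% = ¥4,452.64. Over-quota duty = ¥45,219.59 × 18.5% = ¥8,365.62.
Line duty = ¥4,452.64 + ¥8,365.62 = ¥12,818.26.
Line 2 (80.53, Quenune, 1,727 units, ¥24,229.81):
Base rate for 80.53 is 19%.
Origin Quenune is the FTA partner but 80.53 is not on the preference list; base rate stands.
Duty = ¥24,229.81 × 19% = ¥4,603.66.
Line 3 (22.56, Quenune, 3,611 units, ¥408,584.65):
Base rate for 22.56 is 6% + ¥0.97/unit.
Origin Quenune qualifies under the Seros–Quenune agreement and 22.56 is covered: preferential rate Free applies instead.
The additional-duty order on 22.56 targets Queneth, not Quenune; it does not apply.
Duty = ¥408,584.65 × 0% = ¥0.00.
Total = ¥12,818.26 + ¥4,603.66 + ¥0.00 = ¥17,421.92.

¥17,421.92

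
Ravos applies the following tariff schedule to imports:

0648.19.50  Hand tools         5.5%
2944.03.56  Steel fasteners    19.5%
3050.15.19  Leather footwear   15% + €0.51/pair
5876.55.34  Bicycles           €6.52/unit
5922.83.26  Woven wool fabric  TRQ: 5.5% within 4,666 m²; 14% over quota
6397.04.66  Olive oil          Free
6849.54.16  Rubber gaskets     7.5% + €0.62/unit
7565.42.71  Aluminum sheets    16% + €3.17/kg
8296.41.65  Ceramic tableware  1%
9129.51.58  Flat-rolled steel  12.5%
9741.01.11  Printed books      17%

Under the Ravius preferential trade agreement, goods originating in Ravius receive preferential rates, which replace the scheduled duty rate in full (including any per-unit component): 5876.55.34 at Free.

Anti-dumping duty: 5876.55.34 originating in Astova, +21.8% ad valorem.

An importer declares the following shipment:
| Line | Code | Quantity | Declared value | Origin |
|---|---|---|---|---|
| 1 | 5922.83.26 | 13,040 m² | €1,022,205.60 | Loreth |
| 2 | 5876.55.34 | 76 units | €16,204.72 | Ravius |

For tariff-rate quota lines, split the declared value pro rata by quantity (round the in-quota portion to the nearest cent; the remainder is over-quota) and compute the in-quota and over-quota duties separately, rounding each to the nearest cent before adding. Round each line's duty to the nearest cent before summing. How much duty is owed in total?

Line 1 (5922.83.26, Loreth, 13,040 m², €1,022,205.60):
Code 5922.83.26 is under a tariff-rate quota (threshold 4,666 m²). In-quota: 4,666 m² at 5.5%; over-quota: 8,374 m² at 14%.
Pro-rata value split: in-quota = €1,022,205.60 × 4,666/13,040 = €365,767.74; over-quota = €1,022,205.60 − €365,767.74 = €656,437.86.
In-quota duty = €365,767.74 × 5.5% = €20,117.23. Over-quota duty = €656,437.86 × 14% = €91,901.30.
Line duty = €20,117.23 + €91,901.30 = €112,018.53.
Line 2 (5876.55.34, Ravius, 76 units, €16,204.72):
Base rate for 5876.55.34 is €6.52/unit.
Origin Ravius qualifies under the Ravos–Ravius agreement and 5876.55.34 is covered: preferential rate Free applies instead.
The additional-duty order on 5876.55.34 targets Astova, not Ravius; it does not apply.
Duty = €16,204.72 × 0% = €0.00.
Total = €112,018.53 + €0.00 = €112,018.53.

€112,018.53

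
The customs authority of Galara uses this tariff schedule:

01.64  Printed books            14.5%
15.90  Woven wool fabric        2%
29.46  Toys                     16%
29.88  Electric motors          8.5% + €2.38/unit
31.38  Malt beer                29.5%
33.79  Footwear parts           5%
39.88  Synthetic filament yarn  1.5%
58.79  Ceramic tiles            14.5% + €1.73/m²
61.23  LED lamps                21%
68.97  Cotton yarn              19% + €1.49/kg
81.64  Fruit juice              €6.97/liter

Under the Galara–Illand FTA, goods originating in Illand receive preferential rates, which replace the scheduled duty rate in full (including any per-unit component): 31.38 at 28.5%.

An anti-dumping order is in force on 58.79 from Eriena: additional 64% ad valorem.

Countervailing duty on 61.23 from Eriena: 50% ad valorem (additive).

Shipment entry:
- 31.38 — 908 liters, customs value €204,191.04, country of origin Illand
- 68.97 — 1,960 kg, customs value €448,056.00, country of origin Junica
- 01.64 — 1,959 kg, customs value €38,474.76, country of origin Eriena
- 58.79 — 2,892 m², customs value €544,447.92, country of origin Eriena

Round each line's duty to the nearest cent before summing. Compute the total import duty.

€584,219.11

Line 1 (31.38, Illand, 908 liters, €204,191.04):
Base rate for 31.38 is 29.5%.
Origin Illand qualifies under the Galara–Illand agreement and 31.38 is covered: preferential rate 28.5% applies instead.
Duty = €204,191.04 × 28.5% = €58,194.45.
Line 2 (68.97, Junica, 1,960 kg, €448,056.00):
Base rate for 68.97 is 19% + €1.49/kg.
Duty = €448,056.00 × 19% + 1,960 × €1.49 = €88,051.04.
Line 3 (01.64, Eriena, 1,959 kg, €38,474.76):
Base rate for 01.64 is 14.5%.
Duty = €38,474.76 × 14.5% = €5,578.84.
Line 4 (58.79, Eriena, 2,892 m², €544,447.92):
Base rate for 58.79 is 14.5% + €1.73/m².
Additional duty on 58.79 from Eriena: +64%. Applied ad valorem rate: 14.5% + 64% = 78.5%.
Duty = €544,447.92 × 78.5% + 2,892 × €1.73 = €432,394.78.
Total = €58,194.45 + €88,051.04 + €5,578.84 + €432,394.78 = €584,219.11.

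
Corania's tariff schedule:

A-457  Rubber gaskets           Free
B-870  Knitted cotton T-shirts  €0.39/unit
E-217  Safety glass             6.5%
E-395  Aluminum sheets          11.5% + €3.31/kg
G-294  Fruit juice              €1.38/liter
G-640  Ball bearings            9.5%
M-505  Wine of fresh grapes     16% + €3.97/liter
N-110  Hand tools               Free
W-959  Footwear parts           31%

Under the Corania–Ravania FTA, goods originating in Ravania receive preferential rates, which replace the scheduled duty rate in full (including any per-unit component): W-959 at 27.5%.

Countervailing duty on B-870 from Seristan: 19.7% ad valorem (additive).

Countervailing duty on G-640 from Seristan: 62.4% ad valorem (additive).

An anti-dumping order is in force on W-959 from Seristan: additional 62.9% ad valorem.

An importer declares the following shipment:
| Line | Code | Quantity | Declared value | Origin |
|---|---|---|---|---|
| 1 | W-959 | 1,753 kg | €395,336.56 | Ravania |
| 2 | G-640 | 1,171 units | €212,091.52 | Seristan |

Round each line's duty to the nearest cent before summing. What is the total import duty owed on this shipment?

Line 1 (W-959, Ravania, 1,753 kg, €395,336.56):
Base rate for W-959 is 31%.
Origin Ravania qualifies under the Corania–Ravania agreement and W-959 is covered: preferential rate 27.5% applies instead.
The additional-duty order on W-959 targets Seristan, not Ravania; it does not apply.
Duty = €395,336.56 × 27.5% = €108,717.55.
Line 2 (G-640, Seristan, 1,171 units, €212,091.52):
Base rate for G-640 is 9.5%.
Additional duty on G-640 from Seristan: +62.4%. Applied ad valorem rate: 9.5% + 62.4% = 71.9%.
Duty = €212,091.52 × 71.9% = €152,493.80.
Total = €108,717.55 + €152,493.80 = €261,211.35.

€261,211.35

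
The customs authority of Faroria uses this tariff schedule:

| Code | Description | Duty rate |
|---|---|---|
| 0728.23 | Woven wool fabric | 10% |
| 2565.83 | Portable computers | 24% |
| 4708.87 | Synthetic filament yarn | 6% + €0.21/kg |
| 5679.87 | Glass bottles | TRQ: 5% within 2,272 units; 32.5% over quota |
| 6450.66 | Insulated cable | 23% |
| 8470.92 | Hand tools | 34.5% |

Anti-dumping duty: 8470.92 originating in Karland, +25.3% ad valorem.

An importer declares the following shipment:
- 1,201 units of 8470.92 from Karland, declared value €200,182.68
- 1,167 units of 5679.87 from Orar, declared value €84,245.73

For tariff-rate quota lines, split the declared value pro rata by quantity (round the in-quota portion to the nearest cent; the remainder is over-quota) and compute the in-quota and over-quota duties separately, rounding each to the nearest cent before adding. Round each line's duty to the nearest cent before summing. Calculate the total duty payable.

Line 1 (8470.92, Karland, 1,201 units, €200,182.68):
Base rate for 8470.92 is 34.5%.
Additional duty on 8470.92 from Karland: +25.3%. Applied ad valorem rate: 34.5% + 25.3% = 59.8%.
Duty = €200,182.68 × 59.8% = €119,709.24.
Line 2 (5679.87, Orar, 1,167 units, €84,245.73):
Code 5679.87 is under a tariff-rate quota (threshold 2,272 units). Quantity 1,167 units is within the quota, so the in-quota rate 5% applies to the full value.
Duty = €84,245.73 × 5% = €4,212.29.
Total = €119,709.24 + €4,212.29 = €123,921.53.

€123,921.53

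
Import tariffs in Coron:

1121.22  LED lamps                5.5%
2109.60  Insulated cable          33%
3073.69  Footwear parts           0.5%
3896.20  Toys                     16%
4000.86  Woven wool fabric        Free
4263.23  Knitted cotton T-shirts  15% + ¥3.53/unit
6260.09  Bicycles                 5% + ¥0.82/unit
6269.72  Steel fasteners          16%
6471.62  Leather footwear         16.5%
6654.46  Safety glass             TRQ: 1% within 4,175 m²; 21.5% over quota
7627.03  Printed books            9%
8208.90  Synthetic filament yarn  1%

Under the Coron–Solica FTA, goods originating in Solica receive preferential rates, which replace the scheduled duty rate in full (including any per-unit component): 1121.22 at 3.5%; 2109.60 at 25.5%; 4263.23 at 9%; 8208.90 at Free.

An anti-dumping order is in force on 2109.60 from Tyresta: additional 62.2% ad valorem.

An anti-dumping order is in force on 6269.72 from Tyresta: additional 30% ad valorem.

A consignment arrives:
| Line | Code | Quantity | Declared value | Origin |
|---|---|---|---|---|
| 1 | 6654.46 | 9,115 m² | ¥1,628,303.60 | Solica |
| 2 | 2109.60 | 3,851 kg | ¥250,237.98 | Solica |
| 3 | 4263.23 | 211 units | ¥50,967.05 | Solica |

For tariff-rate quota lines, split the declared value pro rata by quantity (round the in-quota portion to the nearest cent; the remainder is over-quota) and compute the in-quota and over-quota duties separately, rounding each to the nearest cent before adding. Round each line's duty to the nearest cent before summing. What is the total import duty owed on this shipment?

Line 1 (6654.46, Solica, 9,115 m², ¥1,628,303.60):
Code 6654.46 is under a tariff-rate quota (threshold 4,175 m²). In-quota: 4,175 m² at 1%; over-quota: 4,940 m² at 21.5%.
Pro-rata value split: in-quota = ¥1,628,303.60 × 4,175/9,115 = ¥745,822.00; over-quota = ¥1,628,303.60 − ¥745,822.00 = ¥882,481.60.
In-quota duty = ¥745,822.00 × 1% = ¥7,458.22. Over-quota duty = ¥882,481.60 × 21.5% = ¥189,733.54.
Line duty = ¥7,458.22 + ¥189,733.54 = ¥197,191.76.
Line 2 (2109.60, Solica, 3,851 kg, ¥250,237.98):
Base rate for 2109.60 is 33%.
Origin Solica qualifies under the Coron–Solica agreement and 2109.60 is covered: preferential rate 25.5% applies instead.
The additional-duty order on 2109.60 targets Tyresta, not Solica; it does not apply.
Duty = ¥250,237.98 × 25.5% = ¥63,810.68.
Line 3 (4263.23, Solica, 211 units, ¥50,967.05):
Base rate for 4263.23 is 15% + ¥3.53/unit.
Origin Solica qualifies under the Coron–Solica agreement and 4263.23 is covered: preferential rate 9% applies instead.
Duty = ¥50,967.05 × 9% = ¥4,587.03.
Total = ¥197,191.76 + ¥63,810.68 + ¥4,587.03 = ¥265,589.47.

¥265,589.47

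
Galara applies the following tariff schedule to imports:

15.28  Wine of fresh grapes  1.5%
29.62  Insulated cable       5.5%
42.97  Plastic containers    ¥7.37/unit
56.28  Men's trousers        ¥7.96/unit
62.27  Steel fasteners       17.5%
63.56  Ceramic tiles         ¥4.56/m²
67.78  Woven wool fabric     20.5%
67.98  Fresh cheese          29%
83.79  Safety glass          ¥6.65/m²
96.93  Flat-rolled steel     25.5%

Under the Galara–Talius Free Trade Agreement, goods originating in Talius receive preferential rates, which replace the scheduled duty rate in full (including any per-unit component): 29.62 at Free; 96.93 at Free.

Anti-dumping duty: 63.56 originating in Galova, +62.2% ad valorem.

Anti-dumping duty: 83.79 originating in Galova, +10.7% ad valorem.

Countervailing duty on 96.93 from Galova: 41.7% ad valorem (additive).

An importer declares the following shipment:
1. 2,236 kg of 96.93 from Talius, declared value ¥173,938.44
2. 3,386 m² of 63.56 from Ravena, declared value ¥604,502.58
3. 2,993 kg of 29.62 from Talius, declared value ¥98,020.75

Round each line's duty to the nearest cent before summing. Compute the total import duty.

Line 1 (96.93, Talius, 2,236 kg, ¥173,938.44):
Base rate for 96.93 is 25.5%.
Origin Talius qualifies under the Galara–Talius agreement and 96.93 is covered: preferential rate Free applies instead.
The additional-duty order on 96.93 targets Galova, not Talius; it does not apply.
Duty = ¥173,938.44 × 0% = ¥0.00.
Line 2 (63.56, Ravena, 3,386 m², ¥604,502.58):
Base rate for 63.56 is ¥4.56/m².
The additional-duty order on 63.56 targets Galova, not Ravena; it does not apply.
Duty = 3,386 × ¥4.56 = ¥15,440.16.
Line 3 (29.62, Talius, 2,993 kg, ¥98,020.75):
Base rate for 29.62 is 5.5%.
Origin Talius qualifies under the Galara–Talius agreement and 29.62 is covered: preferential rate Free applies instead.
Duty = ¥98,020.75 × 0% = ¥0.00.
Total = ¥0.00 + ¥15,440.16 + ¥0.00 = ¥15,440.16.

¥15,440.16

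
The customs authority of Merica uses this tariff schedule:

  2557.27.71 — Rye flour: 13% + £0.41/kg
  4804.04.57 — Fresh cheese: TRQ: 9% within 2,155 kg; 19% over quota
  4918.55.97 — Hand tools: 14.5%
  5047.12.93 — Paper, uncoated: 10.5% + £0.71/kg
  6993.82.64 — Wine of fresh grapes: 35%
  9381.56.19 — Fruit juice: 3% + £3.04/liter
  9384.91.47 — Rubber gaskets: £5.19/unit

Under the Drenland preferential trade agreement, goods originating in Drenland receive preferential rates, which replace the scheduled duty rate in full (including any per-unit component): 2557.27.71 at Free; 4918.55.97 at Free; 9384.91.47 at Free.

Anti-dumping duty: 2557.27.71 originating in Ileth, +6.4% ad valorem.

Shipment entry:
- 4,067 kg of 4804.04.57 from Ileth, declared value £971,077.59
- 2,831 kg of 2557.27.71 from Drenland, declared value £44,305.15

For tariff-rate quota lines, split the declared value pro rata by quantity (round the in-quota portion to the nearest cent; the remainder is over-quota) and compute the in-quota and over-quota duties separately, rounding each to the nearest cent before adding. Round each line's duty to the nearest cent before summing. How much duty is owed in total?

£133,049.81

Line 1 (4804.04.57, Ileth, 4,067 kg, £971,077.59):
Code 4804.04.57 is under a tariff-rate quota (threshold 2,155 kg). In-quota: 2,155 kg at 9%; over-quota: 1,912 kg at 19%.
Pro-rata value split: in-quota = £971,077.59 × 2,155/4,067 = £514,549.35; over-quota = £971,077.59 − £514,549.35 = £456,528.24.
In-quota duty = £514,549.35 × 9% = £46,309.44. Over-quota duty = £456,528.24 × 19% = £86,740.37.
Line duty = £46,309.44 + £86,740.37 = £133,049.81.
Line 2 (2557.27.71, Drenland, 2,831 kg, £44,305.15):
Base rate for 2557.27.71 is 13% + £0.41/kg.
Origin Drenland qualifies under the Merica–Drenland agreement and 2557.27.71 is covered: preferential rate Free applies instead.
The additional-duty order on 2557.27.71 targets Ileth, not Drenland; it does not apply.
Duty = £44,305.15 × 0% = £0.00.
Total = £133,049.81 + £0.00 = £133,049.81.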